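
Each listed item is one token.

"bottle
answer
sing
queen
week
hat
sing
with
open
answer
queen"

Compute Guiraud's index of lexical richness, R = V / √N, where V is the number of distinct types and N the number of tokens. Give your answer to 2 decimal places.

N = 11, V = 8.
√N = 3.316625
R = 8 / 3.316625 = 2.41

2.41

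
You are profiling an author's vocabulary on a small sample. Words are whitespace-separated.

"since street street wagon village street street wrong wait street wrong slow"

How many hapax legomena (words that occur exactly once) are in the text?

Frequencies: street:5, wrong:2, since:1, wagon:1, village:1, wait:1, slow:1
Hapax (freq=1): since, slow, village, wagon, wait

5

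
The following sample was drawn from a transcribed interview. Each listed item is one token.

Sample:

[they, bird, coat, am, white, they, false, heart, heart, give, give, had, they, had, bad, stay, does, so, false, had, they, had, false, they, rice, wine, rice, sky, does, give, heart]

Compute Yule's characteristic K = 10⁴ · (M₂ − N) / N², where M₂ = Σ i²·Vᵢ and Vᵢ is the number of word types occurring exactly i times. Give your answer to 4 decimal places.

Frequencies: they:5, had:4, false:3, heart:3, give:3, does:2, rice:2, bird:1, coat:1, am:1, white:1, bad:1, stay:1, so:1, wine:1, sky:1
N = 31. Frequency spectrum: V_1=9, V_2=2, V_3=3, V_4=1, V_5=1
M₂ = 1²·9 + 2²·2 + 3²·3 + 4²·1 + 5²·1 = 85
K = 10000 × (85 − 31) / 31² = 561.9147

561.9147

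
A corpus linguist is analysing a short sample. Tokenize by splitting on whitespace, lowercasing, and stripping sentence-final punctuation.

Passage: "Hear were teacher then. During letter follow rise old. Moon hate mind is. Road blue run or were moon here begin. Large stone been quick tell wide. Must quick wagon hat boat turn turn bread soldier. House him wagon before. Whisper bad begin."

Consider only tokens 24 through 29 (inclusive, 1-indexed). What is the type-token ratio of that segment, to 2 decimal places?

0.83

Segment tokens 24–29: been, quick, tell, wide, must, quick
Segment N = 6, segment V = 5.
TTR = 5 / 6 = 0.83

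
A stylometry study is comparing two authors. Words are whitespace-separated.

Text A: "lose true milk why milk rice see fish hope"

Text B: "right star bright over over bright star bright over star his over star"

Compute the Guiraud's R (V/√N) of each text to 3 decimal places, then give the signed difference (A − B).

A: V=8, N=9, R=2.667
B: V=5, N=13, R=1.387
Difference = 2.667 − 1.387 = 1.280

1.280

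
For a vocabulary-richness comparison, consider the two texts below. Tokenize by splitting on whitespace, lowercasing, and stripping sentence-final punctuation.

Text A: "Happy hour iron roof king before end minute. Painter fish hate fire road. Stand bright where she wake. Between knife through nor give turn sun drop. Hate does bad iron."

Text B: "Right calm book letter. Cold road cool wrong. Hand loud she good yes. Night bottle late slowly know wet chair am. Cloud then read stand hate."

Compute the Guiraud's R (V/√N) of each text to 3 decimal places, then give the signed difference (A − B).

A: V=28, N=30, R=5.112
B: V=26, N=26, R=5.099
Difference = 5.112 − 5.099 = 0.013

0.013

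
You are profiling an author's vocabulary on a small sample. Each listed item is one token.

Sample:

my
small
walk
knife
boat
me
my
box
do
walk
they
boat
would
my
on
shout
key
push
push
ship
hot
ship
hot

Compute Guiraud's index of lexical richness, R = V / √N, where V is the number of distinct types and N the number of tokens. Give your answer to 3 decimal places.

3.336

N = 23, V = 16.
√N = 4.795832
R = 16 / 4.795832 = 3.336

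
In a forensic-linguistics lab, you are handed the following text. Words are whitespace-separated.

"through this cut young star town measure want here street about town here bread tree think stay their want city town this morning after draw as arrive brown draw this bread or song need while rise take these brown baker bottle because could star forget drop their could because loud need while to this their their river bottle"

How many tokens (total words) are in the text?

58

Tokens: through, this, cut, young, star, town, measure, want, here, street, about, town, here, bread, tree, think, stay, their, want, city, town, this, morning, after, draw, as, arrive, brown, draw, this, bread, or, song, need, while, rise, take, these, brown, baker, bottle, because, could, star, forget, drop, their, could, because, loud, need, while, to, this, their, their, river, bottle
N = 58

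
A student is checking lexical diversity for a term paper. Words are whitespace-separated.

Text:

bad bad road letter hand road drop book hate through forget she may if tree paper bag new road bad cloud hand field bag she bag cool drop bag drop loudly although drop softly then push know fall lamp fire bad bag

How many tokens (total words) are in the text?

Tokens: bad, bad, road, letter, hand, road, drop, book, hate, through, forget, she, may, if, tree, paper, bag, new, road, bad, cloud, hand, field, bag, she, bag, cool, drop, bag, drop, loudly, although, drop, softly, then, push, know, fall, lamp, fire, bad, bag
N = 42

42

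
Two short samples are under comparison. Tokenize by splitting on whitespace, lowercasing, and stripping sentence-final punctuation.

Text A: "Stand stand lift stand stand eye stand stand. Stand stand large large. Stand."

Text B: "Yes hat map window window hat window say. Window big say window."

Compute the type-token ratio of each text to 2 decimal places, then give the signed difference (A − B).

-0.19

TTR(A) = 4/13 = 0.31
TTR(B) = 6/12 = 0.50
Difference = 0.31 − 0.50 = -0.19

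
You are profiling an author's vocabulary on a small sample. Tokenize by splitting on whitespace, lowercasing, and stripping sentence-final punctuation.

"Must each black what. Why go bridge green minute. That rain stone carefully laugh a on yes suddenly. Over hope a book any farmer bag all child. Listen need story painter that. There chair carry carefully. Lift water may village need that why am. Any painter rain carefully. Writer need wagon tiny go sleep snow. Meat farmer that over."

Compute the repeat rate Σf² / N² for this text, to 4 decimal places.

Frequencies: that:4, carefully:3, need:3, why:2, go:2, rain:2, a:2, over:2, any:2, farmer:2, painter:2, must:1, each:1, black:1, what:1, bridge:1, green:1, minute:1, stone:1, laugh:1, … (24 more, each freq 1)
Σf² = 99; N² = 3481
Repeat rate = 99 / 3481 = 0.0284

0.0284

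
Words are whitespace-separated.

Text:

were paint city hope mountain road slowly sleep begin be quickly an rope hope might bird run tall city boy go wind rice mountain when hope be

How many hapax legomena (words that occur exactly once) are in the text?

Frequencies: hope:3, city:2, mountain:2, be:2, were:1, paint:1, road:1, slowly:1, sleep:1, begin:1, quickly:1, an:1, rope:1, might:1, bird:1, run:1, tall:1, boy:1, go:1, wind:1, … (2 more, each freq 1)
Hapax (freq=1): an, begin, bird, boy, go, might, paint, quickly, rice, road, rope, run, sleep, slowly, tall, were, when, wind

18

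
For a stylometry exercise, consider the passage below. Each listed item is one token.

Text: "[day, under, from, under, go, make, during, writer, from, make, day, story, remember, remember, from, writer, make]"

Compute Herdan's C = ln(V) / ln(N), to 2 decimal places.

0.78

N = 17, V = 9.
ln(V) = 2.197225, ln(N) = 2.833213
C = 2.197225 / 2.833213 = 0.78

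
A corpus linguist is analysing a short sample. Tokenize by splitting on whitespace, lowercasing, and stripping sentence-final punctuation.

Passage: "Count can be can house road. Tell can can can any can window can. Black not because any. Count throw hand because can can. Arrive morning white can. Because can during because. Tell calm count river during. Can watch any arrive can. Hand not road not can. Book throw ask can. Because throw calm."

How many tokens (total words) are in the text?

54

Tokens: count, can, be, can, house, road, tell, can, can, can, any, can, window, can, black, not, because, any, count, throw, hand, because, can, can, arrive, morning, white, can, because, can, during, because, tell, calm, count, river, during, can, watch, any, arrive, can, hand, not, road, not, can, book, throw, ask, can, because, throw, calm
N = 54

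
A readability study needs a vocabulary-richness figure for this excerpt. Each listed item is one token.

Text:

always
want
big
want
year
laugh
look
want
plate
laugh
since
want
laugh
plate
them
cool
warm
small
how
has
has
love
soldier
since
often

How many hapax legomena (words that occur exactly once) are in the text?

Frequencies: want:4, laugh:3, plate:2, since:2, has:2, always:1, big:1, year:1, look:1, them:1, cool:1, warm:1, small:1, how:1, love:1, soldier:1, often:1
Hapax (freq=1): always, big, cool, how, look, love, often, small, soldier, them, warm, year

12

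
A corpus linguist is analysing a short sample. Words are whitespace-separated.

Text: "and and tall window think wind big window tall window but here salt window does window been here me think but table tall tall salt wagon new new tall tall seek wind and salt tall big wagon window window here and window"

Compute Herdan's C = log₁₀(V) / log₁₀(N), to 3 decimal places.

0.742

N = 42, V = 16.
log₁₀(V) = 1.204120, log₁₀(N) = 1.623249
C = 1.204120 / 1.623249 = 0.742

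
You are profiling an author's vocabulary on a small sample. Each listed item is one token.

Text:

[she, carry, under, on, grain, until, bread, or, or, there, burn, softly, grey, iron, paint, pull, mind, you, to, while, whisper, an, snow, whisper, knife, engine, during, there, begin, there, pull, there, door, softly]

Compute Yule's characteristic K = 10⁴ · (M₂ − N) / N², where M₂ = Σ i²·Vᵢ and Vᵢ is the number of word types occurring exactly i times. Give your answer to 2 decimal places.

173.01

Frequencies: there:4, or:2, softly:2, pull:2, whisper:2, she:1, carry:1, under:1, on:1, grain:1, until:1, bread:1, burn:1, grey:1, iron:1, paint:1, mind:1, you:1, to:1, while:1, … (7 more, each freq 1)
N = 34. Frequency spectrum: V_1=22, V_2=4, V_4=1
M₂ = 1²·22 + 2²·4 + 4²·1 = 54
K = 10000 × (54 − 34) / 34² = 173.01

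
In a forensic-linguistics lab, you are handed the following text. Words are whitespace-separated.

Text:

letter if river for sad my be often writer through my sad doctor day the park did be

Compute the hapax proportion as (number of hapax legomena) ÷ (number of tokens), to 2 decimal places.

0.67

Frequencies: sad:2, my:2, be:2, letter:1, if:1, river:1, for:1, often:1, writer:1, through:1, doctor:1, day:1, the:1, park:1, did:1
Hapax count = 12; token count = 18.
Ratio = 12 / 18 = 0.67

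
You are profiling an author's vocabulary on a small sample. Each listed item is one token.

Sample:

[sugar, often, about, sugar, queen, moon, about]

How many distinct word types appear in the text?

Distinct types: {about, moon, often, queen, sugar}
V = 5

5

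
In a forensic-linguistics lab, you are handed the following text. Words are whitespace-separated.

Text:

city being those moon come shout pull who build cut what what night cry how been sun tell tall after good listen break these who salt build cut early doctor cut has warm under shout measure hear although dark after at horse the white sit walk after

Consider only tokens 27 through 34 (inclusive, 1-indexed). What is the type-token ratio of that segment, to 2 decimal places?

0.88

Segment tokens 27–34: build, cut, early, doctor, cut, has, warm, under
Segment N = 8, segment V = 7.
TTR = 7 / 8 = 0.88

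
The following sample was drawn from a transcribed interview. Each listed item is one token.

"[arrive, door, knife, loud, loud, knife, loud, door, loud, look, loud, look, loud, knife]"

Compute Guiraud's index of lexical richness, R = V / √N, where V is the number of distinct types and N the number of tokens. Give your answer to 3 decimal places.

1.336

N = 14, V = 5.
√N = 3.741657
R = 5 / 3.741657 = 1.336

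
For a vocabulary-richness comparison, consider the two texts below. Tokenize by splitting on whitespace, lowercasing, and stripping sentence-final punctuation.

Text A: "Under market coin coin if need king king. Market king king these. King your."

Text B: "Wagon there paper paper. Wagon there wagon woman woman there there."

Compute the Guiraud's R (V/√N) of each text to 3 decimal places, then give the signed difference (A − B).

A: V=8, N=14, R=2.138
B: V=4, N=11, R=1.206
Difference = 2.138 − 1.206 = 0.932

0.932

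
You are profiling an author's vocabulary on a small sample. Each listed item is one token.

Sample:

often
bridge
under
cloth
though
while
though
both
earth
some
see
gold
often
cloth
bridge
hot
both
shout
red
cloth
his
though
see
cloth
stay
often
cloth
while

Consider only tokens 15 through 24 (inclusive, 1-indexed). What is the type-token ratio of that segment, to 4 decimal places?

Segment tokens 15–24: bridge, hot, both, shout, red, cloth, his, though, see, cloth
Segment N = 10, segment V = 9.
TTR = 9 / 10 = 0.9000

0.9000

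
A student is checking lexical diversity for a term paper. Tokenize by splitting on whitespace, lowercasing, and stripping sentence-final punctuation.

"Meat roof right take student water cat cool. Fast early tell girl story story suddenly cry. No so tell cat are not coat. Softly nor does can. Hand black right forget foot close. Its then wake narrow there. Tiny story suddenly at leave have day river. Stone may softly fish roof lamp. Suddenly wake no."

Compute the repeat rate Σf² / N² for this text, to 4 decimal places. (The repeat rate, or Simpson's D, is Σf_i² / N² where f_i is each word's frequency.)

Frequencies: story:3, suddenly:3, roof:2, right:2, cat:2, tell:2, no:2, softly:2, wake:2, meat:1, take:1, student:1, water:1, cool:1, fast:1, early:1, girl:1, cry:1, so:1, are:1, … (24 more, each freq 1)
Σf² = 81; N² = 3025
Repeat rate = 81 / 3025 = 0.0268

0.0268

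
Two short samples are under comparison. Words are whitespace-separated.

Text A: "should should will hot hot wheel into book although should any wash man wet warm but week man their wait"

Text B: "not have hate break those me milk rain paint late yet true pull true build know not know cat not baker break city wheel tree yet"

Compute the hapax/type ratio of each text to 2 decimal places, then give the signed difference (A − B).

0.06

A: hapax=13, V=16, ratio=0.81
B: hapax=15, V=20, ratio=0.75
Difference = 0.81 − 0.75 = 0.06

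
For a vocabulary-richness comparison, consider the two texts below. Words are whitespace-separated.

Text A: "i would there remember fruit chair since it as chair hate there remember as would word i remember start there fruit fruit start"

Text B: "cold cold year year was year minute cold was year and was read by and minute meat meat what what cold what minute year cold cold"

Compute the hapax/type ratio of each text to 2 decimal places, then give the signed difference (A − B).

A: hapax=4, V=12, ratio=0.33
B: hapax=2, V=9, ratio=0.22
Difference = 0.33 − 0.22 = 0.11

0.11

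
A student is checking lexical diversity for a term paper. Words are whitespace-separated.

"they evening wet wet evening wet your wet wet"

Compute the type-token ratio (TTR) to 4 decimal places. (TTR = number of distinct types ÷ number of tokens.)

N = 9 tokens, V = 4 types.
TTR = V / N = 4 / 9 = 0.4444

0.4444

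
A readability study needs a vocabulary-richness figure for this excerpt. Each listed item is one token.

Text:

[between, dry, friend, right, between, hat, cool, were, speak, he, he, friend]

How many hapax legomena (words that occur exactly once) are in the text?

Frequencies: between:2, friend:2, he:2, dry:1, right:1, hat:1, cool:1, were:1, speak:1
Hapax (freq=1): cool, dry, hat, right, speak, were

6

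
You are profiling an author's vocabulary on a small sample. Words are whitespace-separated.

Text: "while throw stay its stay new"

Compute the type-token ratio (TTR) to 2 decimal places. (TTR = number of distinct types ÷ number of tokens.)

N = 6 tokens, V = 5 types.
TTR = V / N = 5 / 6 = 0.83

0.83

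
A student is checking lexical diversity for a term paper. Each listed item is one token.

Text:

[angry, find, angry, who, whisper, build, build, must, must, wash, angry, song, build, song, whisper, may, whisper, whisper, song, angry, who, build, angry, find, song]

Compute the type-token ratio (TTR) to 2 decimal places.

0.36

N = 25 tokens, V = 9 types.
TTR = V / N = 9 / 25 = 0.36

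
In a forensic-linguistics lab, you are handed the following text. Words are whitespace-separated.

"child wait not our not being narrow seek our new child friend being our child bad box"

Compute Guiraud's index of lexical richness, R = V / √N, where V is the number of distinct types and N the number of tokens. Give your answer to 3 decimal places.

N = 17, V = 11.
√N = 4.123106
R = 11 / 4.123106 = 2.668

2.668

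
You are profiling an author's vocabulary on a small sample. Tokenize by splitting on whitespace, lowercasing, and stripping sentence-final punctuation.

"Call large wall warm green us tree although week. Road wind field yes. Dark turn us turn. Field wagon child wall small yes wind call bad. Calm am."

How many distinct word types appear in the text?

Distinct types: {although, am, bad, call, calm, child, dark, field, green, large, road, small, tree, turn, us, wagon, wall, warm, week, wind, yes}
V = 21

21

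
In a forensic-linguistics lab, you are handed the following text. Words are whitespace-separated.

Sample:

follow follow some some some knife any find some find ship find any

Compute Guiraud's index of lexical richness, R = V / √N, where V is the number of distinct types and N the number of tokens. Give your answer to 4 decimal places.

1.6641

N = 13, V = 6.
√N = 3.605551
R = 6 / 3.605551 = 1.6641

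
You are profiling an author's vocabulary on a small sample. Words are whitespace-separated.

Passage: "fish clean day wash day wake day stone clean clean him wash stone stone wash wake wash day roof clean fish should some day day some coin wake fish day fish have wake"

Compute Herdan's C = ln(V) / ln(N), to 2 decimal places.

N = 33, V = 12.
ln(V) = 2.484907, ln(N) = 3.496508
C = 2.484907 / 3.496508 = 0.71

0.71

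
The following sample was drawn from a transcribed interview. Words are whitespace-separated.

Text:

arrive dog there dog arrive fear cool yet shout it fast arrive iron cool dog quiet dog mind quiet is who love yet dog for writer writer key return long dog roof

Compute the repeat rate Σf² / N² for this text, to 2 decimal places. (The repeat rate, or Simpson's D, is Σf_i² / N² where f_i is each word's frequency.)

Frequencies: dog:6, arrive:3, cool:2, yet:2, quiet:2, writer:2, there:1, fear:1, shout:1, it:1, fast:1, iron:1, mind:1, is:1, who:1, love:1, for:1, key:1, return:1, long:1, … (1 more, each freq 1)
Σf² = 76; N² = 1024
Repeat rate = 76 / 1024 = 0.07

0.07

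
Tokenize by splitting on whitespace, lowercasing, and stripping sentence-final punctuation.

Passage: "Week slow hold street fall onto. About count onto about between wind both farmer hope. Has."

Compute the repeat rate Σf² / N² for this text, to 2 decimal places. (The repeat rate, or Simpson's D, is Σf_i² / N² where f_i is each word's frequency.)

0.08

Frequencies: onto:2, about:2, week:1, slow:1, hold:1, street:1, fall:1, count:1, between:1, wind:1, both:1, farmer:1, hope:1, has:1
Σf² = 20; N² = 256
Repeat rate = 20 / 256 = 0.08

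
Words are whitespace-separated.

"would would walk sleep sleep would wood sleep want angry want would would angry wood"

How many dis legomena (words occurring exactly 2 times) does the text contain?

3

Frequencies: would:5, sleep:3, wood:2, want:2, angry:2, walk:1
Words with frequency 2: angry, want, wood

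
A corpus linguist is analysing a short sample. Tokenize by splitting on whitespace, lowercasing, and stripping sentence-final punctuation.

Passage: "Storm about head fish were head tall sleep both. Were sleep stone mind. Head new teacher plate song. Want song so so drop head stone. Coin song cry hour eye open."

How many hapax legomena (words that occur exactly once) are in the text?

Frequencies: head:4, song:3, were:2, sleep:2, stone:2, so:2, storm:1, about:1, fish:1, tall:1, both:1, mind:1, new:1, teacher:1, plate:1, want:1, drop:1, coin:1, cry:1, hour:1, … (2 more, each freq 1)
Hapax (freq=1): about, both, coin, cry, drop, eye, fish, hour, mind, new, open, plate, storm, tall, teacher, want

16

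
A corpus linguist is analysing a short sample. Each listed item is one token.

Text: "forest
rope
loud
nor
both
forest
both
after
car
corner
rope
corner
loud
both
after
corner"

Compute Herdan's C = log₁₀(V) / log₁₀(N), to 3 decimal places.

N = 16, V = 8.
log₁₀(V) = 0.903090, log₁₀(N) = 1.204120
C = 0.903090 / 1.204120 = 0.750

0.750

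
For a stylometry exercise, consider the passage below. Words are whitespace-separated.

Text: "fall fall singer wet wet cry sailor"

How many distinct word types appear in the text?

5

Distinct types: {cry, fall, sailor, singer, wet}
V = 5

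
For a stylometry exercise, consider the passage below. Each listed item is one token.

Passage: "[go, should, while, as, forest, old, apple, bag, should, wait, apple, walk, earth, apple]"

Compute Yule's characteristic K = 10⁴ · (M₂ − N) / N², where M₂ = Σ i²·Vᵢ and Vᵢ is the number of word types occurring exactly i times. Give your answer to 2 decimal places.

408.16

Frequencies: apple:3, should:2, go:1, while:1, as:1, forest:1, old:1, bag:1, wait:1, walk:1, earth:1
N = 14. Frequency spectrum: V_1=9, V_2=1, V_3=1
M₂ = 1²·9 + 2²·1 + 3²·1 = 22
K = 10000 × (22 − 14) / 14² = 408.16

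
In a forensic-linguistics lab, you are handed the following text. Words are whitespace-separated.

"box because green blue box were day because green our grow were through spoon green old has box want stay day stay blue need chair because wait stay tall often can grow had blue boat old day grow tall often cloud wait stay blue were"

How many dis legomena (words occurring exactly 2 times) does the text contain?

4

Frequencies: blue:4, stay:4, box:3, because:3, green:3, were:3, day:3, grow:3, old:2, wait:2, tall:2, often:2, our:1, through:1, spoon:1, has:1, want:1, need:1, chair:1, can:1, … (3 more, each freq 1)
Words with frequency 2: often, old, tall, wait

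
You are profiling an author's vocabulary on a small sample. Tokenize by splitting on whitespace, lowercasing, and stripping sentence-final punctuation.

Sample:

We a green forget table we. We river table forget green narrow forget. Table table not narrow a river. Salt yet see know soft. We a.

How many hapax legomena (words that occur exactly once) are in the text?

Frequencies: we:4, table:4, a:3, forget:3, green:2, river:2, narrow:2, not:1, salt:1, yet:1, see:1, know:1, soft:1
Hapax (freq=1): know, not, salt, see, soft, yet

6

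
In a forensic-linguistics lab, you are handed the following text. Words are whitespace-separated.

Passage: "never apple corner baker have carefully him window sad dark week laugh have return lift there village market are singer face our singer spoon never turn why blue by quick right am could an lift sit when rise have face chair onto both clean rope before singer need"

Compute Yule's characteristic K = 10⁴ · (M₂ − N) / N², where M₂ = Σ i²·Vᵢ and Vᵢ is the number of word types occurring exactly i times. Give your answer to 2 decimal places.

78.13

Frequencies: have:3, singer:3, never:2, lift:2, face:2, apple:1, corner:1, baker:1, carefully:1, him:1, window:1, sad:1, dark:1, week:1, laugh:1, return:1, there:1, village:1, market:1, are:1, … (21 more, each freq 1)
N = 48. Frequency spectrum: V_1=36, V_2=3, V_3=2
M₂ = 1²·36 + 2²·3 + 3²·2 = 66
K = 10000 × (66 − 48) / 48² = 78.13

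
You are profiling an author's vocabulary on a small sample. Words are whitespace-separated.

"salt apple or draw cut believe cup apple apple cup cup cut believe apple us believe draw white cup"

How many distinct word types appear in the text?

9

Distinct types: {apple, believe, cup, cut, draw, or, salt, us, white}
V = 9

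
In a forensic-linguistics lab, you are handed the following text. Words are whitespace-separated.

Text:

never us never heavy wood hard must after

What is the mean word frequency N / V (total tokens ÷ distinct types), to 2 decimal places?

1.14

N = 8 tokens, V = 7 types.
Mean frequency = N / V = 8 / 7 = 1.14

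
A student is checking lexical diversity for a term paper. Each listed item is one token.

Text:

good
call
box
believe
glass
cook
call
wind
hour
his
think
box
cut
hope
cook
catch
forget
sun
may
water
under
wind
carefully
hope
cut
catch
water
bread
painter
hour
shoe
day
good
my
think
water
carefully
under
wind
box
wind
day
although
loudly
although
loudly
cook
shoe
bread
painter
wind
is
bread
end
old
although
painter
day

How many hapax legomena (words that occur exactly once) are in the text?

10

Frequencies: wind:5, box:3, cook:3, water:3, bread:3, painter:3, day:3, although:3, good:2, call:2, hour:2, think:2, cut:2, hope:2, catch:2, under:2, carefully:2, shoe:2, loudly:2, believe:1, … (9 more, each freq 1)
Hapax (freq=1): believe, end, forget, glass, his, is, may, my, old, sun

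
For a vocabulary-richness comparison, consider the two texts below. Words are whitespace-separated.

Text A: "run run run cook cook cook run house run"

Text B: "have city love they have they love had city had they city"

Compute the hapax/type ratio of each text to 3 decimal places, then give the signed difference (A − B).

0.333

A: hapax=1, V=3, ratio=0.333
B: hapax=0, V=5, ratio=0.000
Difference = 0.333 − 0.000 = 0.333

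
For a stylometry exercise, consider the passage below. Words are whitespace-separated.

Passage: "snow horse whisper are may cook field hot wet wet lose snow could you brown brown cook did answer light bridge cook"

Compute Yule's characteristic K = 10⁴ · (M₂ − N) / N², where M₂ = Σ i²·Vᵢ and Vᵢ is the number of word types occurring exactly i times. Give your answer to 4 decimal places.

247.9339

Frequencies: cook:3, snow:2, wet:2, brown:2, horse:1, whisper:1, are:1, may:1, field:1, hot:1, lose:1, could:1, you:1, did:1, answer:1, light:1, bridge:1
N = 22. Frequency spectrum: V_1=13, V_2=3, V_3=1
M₂ = 1²·13 + 2²·3 + 3²·1 = 34
K = 10000 × (34 − 22) / 22² = 247.9339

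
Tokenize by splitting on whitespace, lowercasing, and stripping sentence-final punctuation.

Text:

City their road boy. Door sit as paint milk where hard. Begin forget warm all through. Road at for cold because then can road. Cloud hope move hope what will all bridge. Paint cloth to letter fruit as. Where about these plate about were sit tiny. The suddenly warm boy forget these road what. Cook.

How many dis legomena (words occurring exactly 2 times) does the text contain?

Frequencies: road:4, boy:2, sit:2, as:2, paint:2, where:2, forget:2, warm:2, all:2, hope:2, what:2, about:2, these:2, city:1, their:1, door:1, milk:1, hard:1, begin:1, through:1, … (20 more, each freq 1)
Words with frequency 2: about, all, as, boy, forget, hope, paint, sit, these, warm, what, where

12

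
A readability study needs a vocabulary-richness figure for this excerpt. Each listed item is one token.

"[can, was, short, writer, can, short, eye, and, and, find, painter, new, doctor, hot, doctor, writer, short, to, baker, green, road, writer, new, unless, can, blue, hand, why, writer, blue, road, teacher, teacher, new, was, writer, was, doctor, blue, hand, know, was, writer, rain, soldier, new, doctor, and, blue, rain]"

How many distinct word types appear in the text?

23

Distinct types: {and, baker, blue, can, doctor, eye, find, green, hand, hot, know, new, painter, rain, road, short, soldier, teacher, to, unless, was, why, writer}
V = 23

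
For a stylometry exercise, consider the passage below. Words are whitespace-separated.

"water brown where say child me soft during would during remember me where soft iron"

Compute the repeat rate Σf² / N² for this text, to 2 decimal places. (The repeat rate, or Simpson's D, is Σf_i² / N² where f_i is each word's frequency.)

Frequencies: where:2, me:2, soft:2, during:2, water:1, brown:1, say:1, child:1, would:1, remember:1, iron:1
Σf² = 23; N² = 225
Repeat rate = 23 / 225 = 0.10

0.10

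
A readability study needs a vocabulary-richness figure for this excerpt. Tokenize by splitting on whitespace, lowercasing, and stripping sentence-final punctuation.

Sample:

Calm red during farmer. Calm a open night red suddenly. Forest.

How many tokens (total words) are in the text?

Tokens: calm, red, during, farmer, calm, a, open, night, red, suddenly, forest
N = 11

11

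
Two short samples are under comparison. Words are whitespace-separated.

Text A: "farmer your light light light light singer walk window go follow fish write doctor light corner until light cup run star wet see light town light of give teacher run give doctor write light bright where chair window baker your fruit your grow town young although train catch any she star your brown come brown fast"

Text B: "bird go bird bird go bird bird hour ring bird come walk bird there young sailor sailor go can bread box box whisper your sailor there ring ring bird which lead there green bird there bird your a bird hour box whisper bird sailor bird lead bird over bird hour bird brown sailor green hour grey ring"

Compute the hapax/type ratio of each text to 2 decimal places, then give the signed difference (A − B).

A: hapax=27, V=37, ratio=0.73
B: hapax=10, V=21, ratio=0.48
Difference = 0.73 − 0.48 = 0.25

0.25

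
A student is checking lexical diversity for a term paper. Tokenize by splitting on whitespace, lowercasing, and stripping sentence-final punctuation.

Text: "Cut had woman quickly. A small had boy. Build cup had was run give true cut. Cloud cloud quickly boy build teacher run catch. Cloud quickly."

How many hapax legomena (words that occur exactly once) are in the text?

Frequencies: had:3, quickly:3, cloud:3, cut:2, boy:2, build:2, run:2, woman:1, a:1, small:1, cup:1, was:1, give:1, true:1, teacher:1, catch:1
Hapax (freq=1): a, catch, cup, give, small, teacher, true, was, woman

9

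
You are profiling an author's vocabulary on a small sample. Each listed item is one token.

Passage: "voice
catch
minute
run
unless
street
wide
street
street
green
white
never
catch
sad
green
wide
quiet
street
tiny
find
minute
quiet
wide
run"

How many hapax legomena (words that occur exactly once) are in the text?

Frequencies: street:4, wide:3, catch:2, minute:2, run:2, green:2, quiet:2, voice:1, unless:1, white:1, never:1, sad:1, tiny:1, find:1
Hapax (freq=1): find, never, sad, tiny, unless, voice, white

7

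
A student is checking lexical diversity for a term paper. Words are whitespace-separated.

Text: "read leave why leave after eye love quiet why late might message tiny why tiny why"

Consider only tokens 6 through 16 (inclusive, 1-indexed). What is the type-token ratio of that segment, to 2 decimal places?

Segment tokens 6–16: eye, love, quiet, why, late, might, message, tiny, why, tiny, why
Segment N = 11, segment V = 8.
TTR = 8 / 11 = 0.73

0.73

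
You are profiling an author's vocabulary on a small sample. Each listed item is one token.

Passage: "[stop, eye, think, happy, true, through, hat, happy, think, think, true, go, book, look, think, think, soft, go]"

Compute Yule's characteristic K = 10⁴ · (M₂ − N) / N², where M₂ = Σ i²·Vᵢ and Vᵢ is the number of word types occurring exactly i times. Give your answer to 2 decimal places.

Frequencies: think:5, happy:2, true:2, go:2, stop:1, eye:1, through:1, hat:1, book:1, look:1, soft:1
N = 18. Frequency spectrum: V_1=7, V_2=3, V_5=1
M₂ = 1²·7 + 2²·3 + 5²·1 = 44
K = 10000 × (44 − 18) / 18² = 802.47

802.47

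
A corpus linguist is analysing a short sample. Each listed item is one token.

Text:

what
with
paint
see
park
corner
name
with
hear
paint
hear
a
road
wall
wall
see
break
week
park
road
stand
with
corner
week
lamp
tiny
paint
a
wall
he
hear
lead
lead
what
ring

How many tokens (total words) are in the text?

Tokens: what, with, paint, see, park, corner, name, with, hear, paint, hear, a, road, wall, wall, see, break, week, park, road, stand, with, corner, week, lamp, tiny, paint, a, wall, he, hear, lead, lead, what, ring
N = 35

35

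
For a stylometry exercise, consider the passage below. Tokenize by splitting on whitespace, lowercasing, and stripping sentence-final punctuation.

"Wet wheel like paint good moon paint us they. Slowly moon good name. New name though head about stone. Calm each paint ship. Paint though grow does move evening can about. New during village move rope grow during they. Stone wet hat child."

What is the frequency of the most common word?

4

Frequencies: paint:4, wet:2, good:2, moon:2, they:2, name:2, new:2, though:2, about:2, stone:2, grow:2, move:2, during:2, wheel:1, like:1, us:1, slowly:1, head:1, calm:1, each:1, … (8 more, each freq 1)
Most common: 'paint' with frequency 4.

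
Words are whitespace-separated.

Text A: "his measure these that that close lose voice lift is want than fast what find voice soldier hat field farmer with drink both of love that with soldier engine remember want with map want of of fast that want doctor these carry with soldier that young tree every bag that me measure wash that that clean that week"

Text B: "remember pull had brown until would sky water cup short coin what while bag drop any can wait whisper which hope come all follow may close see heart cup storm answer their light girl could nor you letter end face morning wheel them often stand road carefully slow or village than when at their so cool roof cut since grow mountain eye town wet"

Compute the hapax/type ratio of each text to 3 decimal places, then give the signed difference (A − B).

A: hapax=27, V=36, ratio=0.750
B: hapax=60, V=62, ratio=0.968
Difference = 0.750 − 0.968 = -0.218

-0.218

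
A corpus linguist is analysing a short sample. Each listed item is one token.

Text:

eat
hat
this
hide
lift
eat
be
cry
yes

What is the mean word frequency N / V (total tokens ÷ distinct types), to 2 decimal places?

1.13

N = 9 tokens, V = 8 types.
Mean frequency = N / V = 9 / 8 = 1.13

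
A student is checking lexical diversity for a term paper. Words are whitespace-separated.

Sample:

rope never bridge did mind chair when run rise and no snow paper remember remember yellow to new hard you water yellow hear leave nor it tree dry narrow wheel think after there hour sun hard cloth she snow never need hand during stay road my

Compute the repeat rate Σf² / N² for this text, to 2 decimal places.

0.03

Frequencies: never:2, snow:2, remember:2, yellow:2, hard:2, rope:1, bridge:1, did:1, mind:1, chair:1, when:1, run:1, rise:1, and:1, no:1, paper:1, to:1, new:1, you:1, water:1, … (21 more, each freq 1)
Σf² = 56; N² = 2116
Repeat rate = 56 / 2116 = 0.03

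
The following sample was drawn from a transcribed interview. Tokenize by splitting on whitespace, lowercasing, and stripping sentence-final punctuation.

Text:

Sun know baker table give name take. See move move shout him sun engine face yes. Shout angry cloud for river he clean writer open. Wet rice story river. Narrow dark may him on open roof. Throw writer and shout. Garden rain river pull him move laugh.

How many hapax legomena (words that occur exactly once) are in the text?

Frequencies: move:3, shout:3, him:3, river:3, sun:2, writer:2, open:2, know:1, baker:1, table:1, give:1, name:1, take:1, see:1, engine:1, face:1, yes:1, angry:1, cloud:1, for:1, … (16 more, each freq 1)
Hapax (freq=1): and, angry, baker, clean, cloud, dark, engine, face, for, garden, give, he, know, laugh, may, name, narrow, on, pull, rain, rice, roof, see, story, table, take, throw, wet, yes

29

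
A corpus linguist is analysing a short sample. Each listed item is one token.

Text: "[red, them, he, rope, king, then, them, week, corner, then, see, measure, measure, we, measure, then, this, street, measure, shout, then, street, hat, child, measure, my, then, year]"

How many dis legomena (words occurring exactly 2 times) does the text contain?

2

Frequencies: then:5, measure:5, them:2, street:2, red:1, he:1, rope:1, king:1, week:1, corner:1, see:1, we:1, this:1, shout:1, hat:1, child:1, my:1, year:1
Words with frequency 2: street, them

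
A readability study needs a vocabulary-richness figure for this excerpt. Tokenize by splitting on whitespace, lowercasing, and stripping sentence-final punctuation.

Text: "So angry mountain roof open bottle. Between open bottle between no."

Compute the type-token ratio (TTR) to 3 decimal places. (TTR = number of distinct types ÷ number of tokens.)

0.727

N = 11 tokens, V = 8 types.
TTR = V / N = 8 / 11 = 0.727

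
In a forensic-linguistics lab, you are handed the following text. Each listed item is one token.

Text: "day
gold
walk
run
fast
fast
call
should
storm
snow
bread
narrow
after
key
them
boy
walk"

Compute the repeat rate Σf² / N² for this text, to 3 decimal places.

0.073

Frequencies: walk:2, fast:2, day:1, gold:1, run:1, call:1, should:1, storm:1, snow:1, bread:1, narrow:1, after:1, key:1, them:1, boy:1
Σf² = 21; N² = 289
Repeat rate = 21 / 289 = 0.073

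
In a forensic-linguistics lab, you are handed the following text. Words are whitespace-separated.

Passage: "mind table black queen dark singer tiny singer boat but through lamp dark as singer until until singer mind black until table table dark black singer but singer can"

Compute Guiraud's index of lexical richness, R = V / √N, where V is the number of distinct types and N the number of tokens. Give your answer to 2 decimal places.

2.60

N = 29, V = 14.
√N = 5.385165
R = 14 / 5.385165 = 2.60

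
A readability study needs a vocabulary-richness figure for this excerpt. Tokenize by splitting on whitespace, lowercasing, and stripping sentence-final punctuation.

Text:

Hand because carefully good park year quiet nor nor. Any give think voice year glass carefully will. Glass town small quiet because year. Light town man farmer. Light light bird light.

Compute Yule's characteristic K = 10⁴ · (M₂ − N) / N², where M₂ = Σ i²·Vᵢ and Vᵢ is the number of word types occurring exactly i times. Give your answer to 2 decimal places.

Frequencies: light:4, year:3, because:2, carefully:2, quiet:2, nor:2, glass:2, town:2, hand:1, good:1, park:1, any:1, give:1, think:1, voice:1, will:1, small:1, man:1, farmer:1, bird:1
N = 31. Frequency spectrum: V_1=12, V_2=6, V_3=1, V_4=1
M₂ = 1²·12 + 2²·6 + 3²·1 + 4²·1 = 61
K = 10000 × (61 − 31) / 31² = 312.17

312.17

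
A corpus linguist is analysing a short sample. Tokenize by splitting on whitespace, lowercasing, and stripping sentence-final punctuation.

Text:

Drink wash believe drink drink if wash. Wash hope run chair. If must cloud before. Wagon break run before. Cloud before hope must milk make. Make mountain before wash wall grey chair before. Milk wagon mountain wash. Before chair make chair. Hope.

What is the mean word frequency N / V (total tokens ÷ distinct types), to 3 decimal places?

2.471

N = 42 tokens, V = 17 types.
Mean frequency = N / V = 42 / 17 = 2.471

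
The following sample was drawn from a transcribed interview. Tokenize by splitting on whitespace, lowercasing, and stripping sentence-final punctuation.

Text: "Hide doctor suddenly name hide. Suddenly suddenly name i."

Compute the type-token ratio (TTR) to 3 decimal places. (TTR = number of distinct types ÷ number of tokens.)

0.556

N = 9 tokens, V = 5 types.
TTR = V / N = 5 / 9 = 0.556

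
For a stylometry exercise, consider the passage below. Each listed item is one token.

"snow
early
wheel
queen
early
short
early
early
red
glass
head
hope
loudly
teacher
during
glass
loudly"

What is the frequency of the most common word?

Frequencies: early:4, glass:2, loudly:2, snow:1, wheel:1, queen:1, short:1, red:1, head:1, hope:1, teacher:1, during:1
Most common: 'early' with frequency 4.

4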